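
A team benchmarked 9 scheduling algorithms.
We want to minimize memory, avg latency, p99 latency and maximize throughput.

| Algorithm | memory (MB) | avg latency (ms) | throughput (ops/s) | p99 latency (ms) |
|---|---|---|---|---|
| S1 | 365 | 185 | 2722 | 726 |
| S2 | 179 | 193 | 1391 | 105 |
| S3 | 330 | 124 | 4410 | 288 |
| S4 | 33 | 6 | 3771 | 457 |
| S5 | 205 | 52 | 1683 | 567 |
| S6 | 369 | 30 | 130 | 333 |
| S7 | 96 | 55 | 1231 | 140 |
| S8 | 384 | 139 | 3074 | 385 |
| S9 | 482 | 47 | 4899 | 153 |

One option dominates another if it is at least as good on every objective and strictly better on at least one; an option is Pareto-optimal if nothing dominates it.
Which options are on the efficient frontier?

S1: dominated by S3 (memory 330≤365, avg latency 124≤185, throughput 4410≥2722, p99 latency 288≤726).
S2: not dominated (best p99 latency).
S3: not dominated.
S4: not dominated (best memory).
S5: dominated by S4 (memory 33≤205, avg latency 6≤52, throughput 3771≥1683, p99 latency 457≤567).
S6: not dominated.
S7: not dominated.
S8: dominated by S3 (memory 330≤384, avg latency 124≤139, throughput 4410≥3074, p99 latency 288≤385).
S9: not dominated (best throughput).

S2, S3, S4, S6, S7, S9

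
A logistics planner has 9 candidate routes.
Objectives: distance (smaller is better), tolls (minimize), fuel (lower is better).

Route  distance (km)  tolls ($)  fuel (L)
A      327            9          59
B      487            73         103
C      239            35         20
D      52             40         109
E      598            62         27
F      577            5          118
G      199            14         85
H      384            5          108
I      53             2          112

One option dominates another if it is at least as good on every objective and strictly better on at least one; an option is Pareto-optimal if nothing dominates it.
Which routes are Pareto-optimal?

A, C, D, G, H, I

A: not dominated.
B: dominated by A (distance 327≤487, tolls 9≤73, fuel 59≤103).
C: not dominated (best fuel).
D: not dominated (best distance).
E: dominated by C (distance 239≤598, tolls 35≤62, fuel 20≤27).
F: dominated by H (distance 384≤577, tolls 5≤5, fuel 108≤118).
G: not dominated.
H: not dominated.
I: not dominated (best tolls).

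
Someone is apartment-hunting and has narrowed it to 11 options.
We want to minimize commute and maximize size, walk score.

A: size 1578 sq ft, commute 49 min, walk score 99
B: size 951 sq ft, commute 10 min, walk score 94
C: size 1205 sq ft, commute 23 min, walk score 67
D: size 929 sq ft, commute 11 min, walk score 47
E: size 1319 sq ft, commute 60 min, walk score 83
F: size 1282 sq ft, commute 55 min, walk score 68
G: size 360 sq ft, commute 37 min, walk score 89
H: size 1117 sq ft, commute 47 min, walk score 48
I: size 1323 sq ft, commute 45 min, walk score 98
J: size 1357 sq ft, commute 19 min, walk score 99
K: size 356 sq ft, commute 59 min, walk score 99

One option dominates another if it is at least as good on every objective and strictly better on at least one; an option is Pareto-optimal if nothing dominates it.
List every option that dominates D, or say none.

B: size 951≥929, commute 10≤11, walk score 94≥47 — dominates D.
Others (A, C, E, F, G, H, I, J, K) are each worse than D on at least one objective.

B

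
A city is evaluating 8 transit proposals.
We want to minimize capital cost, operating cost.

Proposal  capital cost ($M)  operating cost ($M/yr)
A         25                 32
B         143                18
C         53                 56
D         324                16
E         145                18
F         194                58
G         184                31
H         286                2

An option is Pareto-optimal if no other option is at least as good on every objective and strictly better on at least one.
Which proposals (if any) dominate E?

B

B: capital cost 143≤145, operating cost 18≤18 — dominates E.
Others (A, C, D, F, G, H) are each worse than E on at least one objective.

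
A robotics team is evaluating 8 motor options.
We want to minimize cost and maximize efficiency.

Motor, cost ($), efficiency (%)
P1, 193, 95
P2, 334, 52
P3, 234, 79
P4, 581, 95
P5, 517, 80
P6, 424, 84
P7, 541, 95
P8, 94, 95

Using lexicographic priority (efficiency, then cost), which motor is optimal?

P8

First maximize efficiency: best is 95, kept {P1, P4, P7, P8}.
Then minimize cost: best is 94, kept {P8}.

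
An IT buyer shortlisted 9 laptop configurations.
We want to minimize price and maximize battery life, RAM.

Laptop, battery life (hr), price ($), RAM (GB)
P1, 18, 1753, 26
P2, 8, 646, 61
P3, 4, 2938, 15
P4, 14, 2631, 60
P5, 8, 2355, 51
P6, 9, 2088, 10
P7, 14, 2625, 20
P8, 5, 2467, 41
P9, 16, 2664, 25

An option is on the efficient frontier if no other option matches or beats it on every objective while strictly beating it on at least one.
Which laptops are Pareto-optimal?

P1: not dominated (best battery life).
P2: not dominated (best price).
P3: dominated by P1 (battery life 18≥4, price 1753≤2938, RAM 26≥15).
P4: not dominated.
P5: dominated by P2 (battery life 8≥8, price 646≤2355, RAM 61≥51).
P6: dominated by P1 (battery life 18≥9, price 1753≤2088, RAM 26≥10).
P7: dominated by P1 (battery life 18≥14, price 1753≤2625, RAM 26≥20).
P8: dominated by P2 (battery life 8≥5, price 646≤2467, RAM 61≥41).
P9: dominated by P1 (battery life 18≥16, price 1753≤2664, RAM 26≥25).

P1, P2, P4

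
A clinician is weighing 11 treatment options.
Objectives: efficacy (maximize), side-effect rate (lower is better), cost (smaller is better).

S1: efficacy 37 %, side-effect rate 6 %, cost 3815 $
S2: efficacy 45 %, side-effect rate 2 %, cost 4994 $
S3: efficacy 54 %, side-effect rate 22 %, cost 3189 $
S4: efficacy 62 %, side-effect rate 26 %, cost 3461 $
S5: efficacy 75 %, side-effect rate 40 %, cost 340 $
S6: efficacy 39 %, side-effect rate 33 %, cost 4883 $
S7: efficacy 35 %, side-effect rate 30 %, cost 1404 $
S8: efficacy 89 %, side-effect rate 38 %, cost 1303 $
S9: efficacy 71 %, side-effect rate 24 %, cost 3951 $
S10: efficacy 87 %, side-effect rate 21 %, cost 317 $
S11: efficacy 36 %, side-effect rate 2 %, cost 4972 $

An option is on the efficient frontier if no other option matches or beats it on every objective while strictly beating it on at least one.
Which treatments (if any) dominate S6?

S3, S4, S9, S10

S3: efficacy 54≥39, side-effect rate 22≤33, cost 3189≤4883 — dominates S6.
S4: efficacy 62≥39, side-effect rate 26≤33, cost 3461≤4883 — dominates S6.
S9: efficacy 71≥39, side-effect rate 24≤33, cost 3951≤4883 — dominates S6.
S10: efficacy 87≥39, side-effect rate 21≤33, cost 317≤4883 — dominates S6.
Others (S1, S2, S5, S7, S8, S11) are each worse than S6 on at least one objective.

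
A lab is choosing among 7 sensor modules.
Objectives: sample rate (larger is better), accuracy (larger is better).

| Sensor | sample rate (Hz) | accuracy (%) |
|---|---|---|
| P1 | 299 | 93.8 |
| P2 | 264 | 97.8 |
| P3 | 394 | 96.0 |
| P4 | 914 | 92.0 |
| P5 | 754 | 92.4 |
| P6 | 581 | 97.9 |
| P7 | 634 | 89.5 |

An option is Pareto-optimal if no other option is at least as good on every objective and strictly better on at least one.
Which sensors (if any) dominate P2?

P6

P6: sample rate 581≥264, accuracy 97.9≥97.8 — dominates P2.
Others (P1, P3, P4, P5, P7) are each worse than P2 on at least one objective.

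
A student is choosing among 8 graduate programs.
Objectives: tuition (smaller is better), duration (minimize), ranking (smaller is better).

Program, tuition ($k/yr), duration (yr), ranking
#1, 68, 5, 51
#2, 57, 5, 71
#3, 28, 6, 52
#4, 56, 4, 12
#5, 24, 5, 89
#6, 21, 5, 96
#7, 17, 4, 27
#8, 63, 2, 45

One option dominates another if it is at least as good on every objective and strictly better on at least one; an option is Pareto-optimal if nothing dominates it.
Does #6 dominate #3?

#6 vs #3: #6 is worse on ranking (96 vs 52), so it does not dominate #3.

No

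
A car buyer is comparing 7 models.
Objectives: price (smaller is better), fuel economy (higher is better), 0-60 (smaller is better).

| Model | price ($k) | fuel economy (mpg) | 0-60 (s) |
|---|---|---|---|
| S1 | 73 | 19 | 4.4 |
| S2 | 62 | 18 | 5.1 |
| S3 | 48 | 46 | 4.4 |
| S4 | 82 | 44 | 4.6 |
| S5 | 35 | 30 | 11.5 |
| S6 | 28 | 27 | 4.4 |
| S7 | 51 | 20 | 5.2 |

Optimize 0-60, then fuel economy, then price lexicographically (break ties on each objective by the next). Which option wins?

S3

First minimize 0-60: best is 4.4, kept {S1, S3, S6}.
Then maximize fuel economy: best is 46, kept {S3}.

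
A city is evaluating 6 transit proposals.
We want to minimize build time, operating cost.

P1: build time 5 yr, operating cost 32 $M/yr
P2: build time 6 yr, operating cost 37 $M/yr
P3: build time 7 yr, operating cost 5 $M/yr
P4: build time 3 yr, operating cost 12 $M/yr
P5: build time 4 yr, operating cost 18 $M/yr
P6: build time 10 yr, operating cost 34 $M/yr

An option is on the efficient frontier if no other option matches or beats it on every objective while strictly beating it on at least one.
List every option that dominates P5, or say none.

P4: build time 3≤4, operating cost 12≤18 — dominates P5.
Others (P1, P2, P3, P6) are each worse than P5 on at least one objective.

P4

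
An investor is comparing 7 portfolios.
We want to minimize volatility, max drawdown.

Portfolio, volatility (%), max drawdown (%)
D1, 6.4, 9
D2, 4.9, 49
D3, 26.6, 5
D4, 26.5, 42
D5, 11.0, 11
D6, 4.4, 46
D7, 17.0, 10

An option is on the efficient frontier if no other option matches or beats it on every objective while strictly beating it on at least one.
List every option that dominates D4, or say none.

D1: volatility 6.4≤26.5, max drawdown 9≤42 — dominates D4.
D5: volatility 11.0≤26.5, max drawdown 11≤42 — dominates D4.
D7: volatility 17.0≤26.5, max drawdown 10≤42 — dominates D4.
Others (D2, D3, D6) are each worse than D4 on at least one objective.

D1, D5, D7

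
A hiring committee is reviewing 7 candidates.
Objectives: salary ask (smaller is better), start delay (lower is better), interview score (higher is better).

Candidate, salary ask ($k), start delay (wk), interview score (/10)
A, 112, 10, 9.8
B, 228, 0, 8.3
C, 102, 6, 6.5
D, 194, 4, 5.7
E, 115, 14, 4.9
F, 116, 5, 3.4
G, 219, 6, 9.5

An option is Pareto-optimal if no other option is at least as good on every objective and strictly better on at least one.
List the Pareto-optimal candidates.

A, B, C, D, F, G

A: not dominated (best interview score).
B: not dominated (best start delay).
C: not dominated (best salary ask).
D: not dominated.
E: dominated by A (salary ask 112≤115, start delay 10≤14, interview score 9.8≥4.9).
F: not dominated.
G: not dominated.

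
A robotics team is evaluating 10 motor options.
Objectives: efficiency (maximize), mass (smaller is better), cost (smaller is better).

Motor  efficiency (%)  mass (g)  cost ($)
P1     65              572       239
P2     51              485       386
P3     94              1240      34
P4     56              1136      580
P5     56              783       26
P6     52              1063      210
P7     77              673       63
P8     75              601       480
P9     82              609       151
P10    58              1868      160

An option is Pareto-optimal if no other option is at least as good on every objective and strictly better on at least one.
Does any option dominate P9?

No

P1: worse on efficiency (65 vs 82).
P2: worse on efficiency (51 vs 82).
P3: worse on mass (1240 vs 609).
P4: worse on efficiency (56 vs 82).
P5: worse on efficiency (56 vs 82).
P6: worse on efficiency (52 vs 82).
P7: worse on efficiency (77 vs 82).
P8: worse on efficiency (75 vs 82).
P10: worse on efficiency (58 vs 82).
No option is at least as good as P9 on every objective and strictly better on one.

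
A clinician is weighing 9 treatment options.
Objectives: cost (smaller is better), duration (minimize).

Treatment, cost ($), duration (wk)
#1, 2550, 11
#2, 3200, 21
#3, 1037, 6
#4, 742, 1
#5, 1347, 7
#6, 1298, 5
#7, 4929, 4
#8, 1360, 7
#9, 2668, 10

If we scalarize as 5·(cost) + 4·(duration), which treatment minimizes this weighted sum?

#4

#1: 5·2550 + 4·11 = 12794
#2: 5·3200 + 4·21 = 16084
#3: 5·1037 + 4·6 = 5209
#4: 5·742 + 4·1 = 3714
#5: 5·1347 + 4·7 = 6763
#6: 5·1298 + 4·5 = 6510
#7: 5·4929 + 4·4 = 24661
#8: 5·1360 + 4·7 = 6828
#9: 5·2668 + 4·10 = 13380
Lowest: #4 at 3714.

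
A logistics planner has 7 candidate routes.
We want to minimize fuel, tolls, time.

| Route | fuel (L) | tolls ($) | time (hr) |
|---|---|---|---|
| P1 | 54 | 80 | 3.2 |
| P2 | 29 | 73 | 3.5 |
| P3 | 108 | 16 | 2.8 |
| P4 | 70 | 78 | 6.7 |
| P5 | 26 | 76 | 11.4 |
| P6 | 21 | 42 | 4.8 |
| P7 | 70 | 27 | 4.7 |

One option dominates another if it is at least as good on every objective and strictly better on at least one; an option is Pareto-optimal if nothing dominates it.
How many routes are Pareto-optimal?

P1: not dominated.
P2: not dominated.
P3: not dominated (best tolls).
P4: dominated by P2 (fuel 29≤70, tolls 73≤78, time 3.5≤6.7).
P5: dominated by P6 (fuel 21≤26, tolls 42≤76, time 4.8≤11.4).
P6: not dominated (best fuel).
P7: not dominated.
Pareto-optimal: P1, P2, P3, P6, P7 → 5.

5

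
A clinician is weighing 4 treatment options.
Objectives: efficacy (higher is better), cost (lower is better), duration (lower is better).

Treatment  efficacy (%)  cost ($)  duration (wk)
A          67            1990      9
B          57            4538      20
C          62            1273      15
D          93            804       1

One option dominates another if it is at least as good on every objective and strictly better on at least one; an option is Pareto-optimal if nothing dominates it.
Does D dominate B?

D vs B: efficacy 93≥57, cost 804≤4538, duration 1≤20 — D is at least as good on every objective with at least one strict improvement.

Yes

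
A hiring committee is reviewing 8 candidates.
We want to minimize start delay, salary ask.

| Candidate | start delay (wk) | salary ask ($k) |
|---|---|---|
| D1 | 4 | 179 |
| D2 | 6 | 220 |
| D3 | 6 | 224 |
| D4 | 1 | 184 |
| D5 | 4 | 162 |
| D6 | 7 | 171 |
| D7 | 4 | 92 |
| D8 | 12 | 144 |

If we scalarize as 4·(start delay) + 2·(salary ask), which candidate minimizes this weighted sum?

D7

D1: 4·4 + 2·179 = 374
D2: 4·6 + 2·220 = 464
D3: 4·6 + 2·224 = 472
D4: 4·1 + 2·184 = 372
D5: 4·4 + 2·162 = 340
D6: 4·7 + 2·171 = 370
D7: 4·4 + 2·92 = 200
D8: 4·12 + 2·144 = 336
Lowest: D7 at 200.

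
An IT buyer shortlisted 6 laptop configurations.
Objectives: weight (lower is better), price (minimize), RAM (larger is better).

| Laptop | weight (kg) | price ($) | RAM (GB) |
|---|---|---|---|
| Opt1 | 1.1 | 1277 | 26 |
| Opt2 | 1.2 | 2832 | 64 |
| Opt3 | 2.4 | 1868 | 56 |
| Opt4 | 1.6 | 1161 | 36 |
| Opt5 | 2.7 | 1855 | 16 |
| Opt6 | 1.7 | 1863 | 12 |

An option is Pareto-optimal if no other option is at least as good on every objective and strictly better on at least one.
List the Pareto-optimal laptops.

Opt1, Opt2, Opt3, Opt4

Opt1: not dominated (best weight).
Opt2: not dominated (best RAM).
Opt3: not dominated.
Opt4: not dominated (best price).
Opt5: dominated by Opt1 (weight 1.1≤2.7, price 1277≤1855, RAM 26≥16).
Opt6: dominated by Opt1 (weight 1.1≤1.7, price 1277≤1863, RAM 26≥12).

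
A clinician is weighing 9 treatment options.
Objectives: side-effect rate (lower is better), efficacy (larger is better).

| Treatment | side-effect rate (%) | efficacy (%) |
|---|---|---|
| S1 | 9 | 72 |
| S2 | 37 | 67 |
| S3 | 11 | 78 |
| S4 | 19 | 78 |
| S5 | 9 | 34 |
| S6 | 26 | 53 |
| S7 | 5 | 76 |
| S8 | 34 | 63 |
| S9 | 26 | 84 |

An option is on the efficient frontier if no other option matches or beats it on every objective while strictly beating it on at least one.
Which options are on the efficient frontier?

S3, S7, S9

S1: dominated by S7 (side-effect rate 5≤9, efficacy 76≥72).
S2: dominated by S1 (side-effect rate 9≤37, efficacy 72≥67).
S3: not dominated.
S4: dominated by S3 (side-effect rate 11≤19, efficacy 78≥78).
S5: dominated by S1 (side-effect rate 9≤9, efficacy 72≥34).
S6: dominated by S1 (side-effect rate 9≤26, efficacy 72≥53).
S7: not dominated (best side-effect rate).
S8: dominated by S1 (side-effect rate 9≤34, efficacy 72≥63).
S9: not dominated (best efficacy).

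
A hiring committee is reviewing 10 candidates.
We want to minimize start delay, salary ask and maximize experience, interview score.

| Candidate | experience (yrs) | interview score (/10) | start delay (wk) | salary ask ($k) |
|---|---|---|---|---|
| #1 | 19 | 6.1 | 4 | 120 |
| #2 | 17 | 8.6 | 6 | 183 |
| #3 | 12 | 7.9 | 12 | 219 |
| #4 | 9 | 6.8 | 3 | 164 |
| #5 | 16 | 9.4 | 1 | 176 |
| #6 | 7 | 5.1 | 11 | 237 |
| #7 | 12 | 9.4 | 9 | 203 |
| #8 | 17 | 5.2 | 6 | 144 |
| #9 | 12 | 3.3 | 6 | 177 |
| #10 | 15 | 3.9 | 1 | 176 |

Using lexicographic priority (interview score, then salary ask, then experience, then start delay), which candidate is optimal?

#5

First maximize interview score: best is 9.4, kept {#5, #7}.
Then minimize salary ask: best is 176, kept {#5}.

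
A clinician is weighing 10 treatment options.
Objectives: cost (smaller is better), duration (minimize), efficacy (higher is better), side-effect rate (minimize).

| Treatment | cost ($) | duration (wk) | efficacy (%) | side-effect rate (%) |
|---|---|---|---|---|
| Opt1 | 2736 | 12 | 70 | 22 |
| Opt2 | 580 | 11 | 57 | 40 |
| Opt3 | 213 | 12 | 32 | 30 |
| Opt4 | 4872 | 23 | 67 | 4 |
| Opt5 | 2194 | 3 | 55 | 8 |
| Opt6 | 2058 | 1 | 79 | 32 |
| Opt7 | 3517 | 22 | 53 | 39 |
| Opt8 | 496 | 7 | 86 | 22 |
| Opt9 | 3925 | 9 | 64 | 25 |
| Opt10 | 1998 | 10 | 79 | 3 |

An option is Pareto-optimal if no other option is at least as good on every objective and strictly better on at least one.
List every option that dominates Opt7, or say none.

Opt1, Opt5, Opt6, Opt8, Opt10

Opt1: cost 2736≤3517, duration 12≤22, efficacy 70≥53, side-effect rate 22≤39 — dominates Opt7.
Opt5: cost 2194≤3517, duration 3≤22, efficacy 55≥53, side-effect rate 8≤39 — dominates Opt7.
Opt6: cost 2058≤3517, duration 1≤22, efficacy 79≥53, side-effect rate 32≤39 — dominates Opt7.
Opt8: cost 496≤3517, duration 7≤22, efficacy 86≥53, side-effect rate 22≤39 — dominates Opt7.
Opt10: cost 1998≤3517, duration 10≤22, efficacy 79≥53, side-effect rate 3≤39 — dominates Opt7.
Others (Opt2, Opt3, Opt4, Opt9) are each worse than Opt7 on at least one objective.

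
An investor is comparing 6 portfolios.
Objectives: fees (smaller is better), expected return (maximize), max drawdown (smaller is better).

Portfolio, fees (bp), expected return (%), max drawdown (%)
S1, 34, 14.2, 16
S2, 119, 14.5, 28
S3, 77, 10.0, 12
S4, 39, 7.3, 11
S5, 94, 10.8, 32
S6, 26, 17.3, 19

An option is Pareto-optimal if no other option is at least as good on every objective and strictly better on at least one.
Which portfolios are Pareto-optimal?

S1: not dominated.
S2: dominated by S6 (fees 26≤119, expected return 17.3≥14.5, max drawdown 19≤28).
S3: not dominated.
S4: not dominated (best max drawdown).
S5: dominated by S1 (fees 34≤94, expected return 14.2≥10.8, max drawdown 16≤32).
S6: not dominated (best fees).

S1, S3, S4, S6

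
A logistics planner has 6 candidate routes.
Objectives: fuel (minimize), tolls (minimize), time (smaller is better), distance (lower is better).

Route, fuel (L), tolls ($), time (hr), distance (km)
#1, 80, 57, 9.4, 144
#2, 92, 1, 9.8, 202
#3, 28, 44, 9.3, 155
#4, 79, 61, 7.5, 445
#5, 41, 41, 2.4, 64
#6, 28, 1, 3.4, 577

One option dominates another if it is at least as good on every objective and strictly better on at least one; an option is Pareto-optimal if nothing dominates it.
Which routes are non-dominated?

#2, #3, #5, #6

#1: dominated by #5 (fuel 41≤80, tolls 41≤57, time 2.4≤9.4, distance 64≤144).
#2: not dominated.
#3: not dominated.
#4: dominated by #5 (fuel 41≤79, tolls 41≤61, time 2.4≤7.5, distance 64≤445).
#5: not dominated (best time).
#6: not dominated.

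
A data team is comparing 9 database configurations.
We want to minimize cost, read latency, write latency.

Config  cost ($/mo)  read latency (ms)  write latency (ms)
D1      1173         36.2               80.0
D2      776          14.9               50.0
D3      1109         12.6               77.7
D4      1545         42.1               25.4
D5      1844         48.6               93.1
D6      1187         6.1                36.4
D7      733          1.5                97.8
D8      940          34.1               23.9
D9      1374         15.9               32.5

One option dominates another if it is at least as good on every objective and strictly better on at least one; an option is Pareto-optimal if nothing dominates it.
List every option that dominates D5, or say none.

D1: cost 1173≤1844, read latency 36.2≤48.6, write latency 80.0≤93.1 — dominates D5.
D2: cost 776≤1844, read latency 14.9≤48.6, write latency 50.0≤93.1 — dominates D5.
D3: cost 1109≤1844, read latency 12.6≤48.6, write latency 77.7≤93.1 — dominates D5.
D4: cost 1545≤1844, read latency 42.1≤48.6, write latency 25.4≤93.1 — dominates D5.
D6: cost 1187≤1844, read latency 6.1≤48.6, write latency 36.4≤93.1 — dominates D5.
D8: cost 940≤1844, read latency 34.1≤48.6, write latency 23.9≤93.1 — dominates D5.
D9: cost 1374≤1844, read latency 15.9≤48.6, write latency 32.5≤93.1 — dominates D5.
Others (D7) are each worse than D5 on at least one objective.

D1, D2, D3, D4, D6, D8, D9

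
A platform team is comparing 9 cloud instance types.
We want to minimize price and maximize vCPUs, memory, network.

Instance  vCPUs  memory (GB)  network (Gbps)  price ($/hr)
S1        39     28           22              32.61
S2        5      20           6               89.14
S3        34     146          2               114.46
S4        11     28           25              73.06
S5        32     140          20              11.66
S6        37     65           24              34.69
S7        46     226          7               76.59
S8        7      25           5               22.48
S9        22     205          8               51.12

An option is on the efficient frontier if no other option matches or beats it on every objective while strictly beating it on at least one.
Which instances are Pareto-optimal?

S1: not dominated.
S2: dominated by S1 (vCPUs 39≥5, memory 28≥20, network 22≥6, price 32.61≤89.14).
S3: dominated by S7 (vCPUs 46≥34, memory 226≥146, network 7≥2, price 76.59≤114.46).
S4: not dominated (best network).
S5: not dominated (best price).
S6: not dominated.
S7: not dominated (best vCPUs).
S8: dominated by S5 (vCPUs 32≥7, memory 140≥25, network 20≥5, price 11.66≤22.48).
S9: not dominated.

S1, S4, S5, S6, S7, S9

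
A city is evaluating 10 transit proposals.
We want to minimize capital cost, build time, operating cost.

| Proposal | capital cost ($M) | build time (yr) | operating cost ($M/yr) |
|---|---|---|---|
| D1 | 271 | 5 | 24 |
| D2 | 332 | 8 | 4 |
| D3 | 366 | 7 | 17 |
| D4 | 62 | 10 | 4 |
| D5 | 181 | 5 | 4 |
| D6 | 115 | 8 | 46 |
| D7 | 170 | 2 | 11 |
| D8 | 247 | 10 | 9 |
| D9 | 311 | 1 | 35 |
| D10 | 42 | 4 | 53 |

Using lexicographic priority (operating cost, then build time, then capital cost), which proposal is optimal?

D5

First minimize operating cost: best is 4, kept {D2, D4, D5}.
Then minimize build time: best is 5, kept {D5}.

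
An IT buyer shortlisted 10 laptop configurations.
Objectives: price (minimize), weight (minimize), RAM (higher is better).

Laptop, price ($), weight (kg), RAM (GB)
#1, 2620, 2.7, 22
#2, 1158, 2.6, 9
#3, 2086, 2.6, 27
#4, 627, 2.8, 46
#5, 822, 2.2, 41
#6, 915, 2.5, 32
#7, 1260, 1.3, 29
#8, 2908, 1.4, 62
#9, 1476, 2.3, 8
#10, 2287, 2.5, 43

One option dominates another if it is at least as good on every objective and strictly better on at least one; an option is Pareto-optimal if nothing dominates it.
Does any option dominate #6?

Yes

#5 vs #6: price 822≤915, weight 2.2≤2.5, RAM 41≥32 — #5 is at least as good on every objective and strictly better on at least one, so #5 dominates #6.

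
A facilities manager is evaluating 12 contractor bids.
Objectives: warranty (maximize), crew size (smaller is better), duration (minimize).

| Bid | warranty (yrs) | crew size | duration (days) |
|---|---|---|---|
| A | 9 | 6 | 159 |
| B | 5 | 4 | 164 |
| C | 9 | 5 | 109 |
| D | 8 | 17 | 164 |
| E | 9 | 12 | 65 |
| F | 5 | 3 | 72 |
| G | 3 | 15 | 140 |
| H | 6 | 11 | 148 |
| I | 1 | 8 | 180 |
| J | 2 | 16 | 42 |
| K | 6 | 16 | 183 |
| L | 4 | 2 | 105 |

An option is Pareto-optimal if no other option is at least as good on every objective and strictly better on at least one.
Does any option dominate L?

A: worse on crew size (6 vs 2).
B: worse on crew size (4 vs 2).
C: worse on crew size (5 vs 2).
D: worse on crew size (17 vs 2).
E: worse on crew size (12 vs 2).
F: worse on crew size (3 vs 2).
G: worse on warranty (3 vs 4).
H: worse on crew size (11 vs 2).
I: worse on warranty (1 vs 4).
J: worse on warranty (2 vs 4).
K: worse on crew size (16 vs 2).
No option is at least as good as L on every objective and strictly better on one.

No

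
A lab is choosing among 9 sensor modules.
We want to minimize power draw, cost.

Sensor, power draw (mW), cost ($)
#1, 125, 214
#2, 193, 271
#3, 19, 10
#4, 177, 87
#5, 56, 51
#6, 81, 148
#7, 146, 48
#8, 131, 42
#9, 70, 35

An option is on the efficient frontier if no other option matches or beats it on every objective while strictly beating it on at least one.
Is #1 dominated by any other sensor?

Yes

#3 vs #1: power draw 19≤125, cost 10≤214 — #3 is at least as good on every objective and strictly better on at least one, so #3 dominates #1.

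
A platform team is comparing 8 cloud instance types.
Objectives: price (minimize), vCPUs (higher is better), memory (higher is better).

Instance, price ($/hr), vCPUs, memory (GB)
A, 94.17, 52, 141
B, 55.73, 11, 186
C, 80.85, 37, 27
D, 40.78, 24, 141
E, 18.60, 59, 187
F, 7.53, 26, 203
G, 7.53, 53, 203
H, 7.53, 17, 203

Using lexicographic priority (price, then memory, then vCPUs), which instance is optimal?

G

First minimize price: best is 7.53, kept {F, G, H}.
Then maximize memory: best is 203, kept {F, G, H}.
Then maximize vCPUs: best is 53, kept {G}.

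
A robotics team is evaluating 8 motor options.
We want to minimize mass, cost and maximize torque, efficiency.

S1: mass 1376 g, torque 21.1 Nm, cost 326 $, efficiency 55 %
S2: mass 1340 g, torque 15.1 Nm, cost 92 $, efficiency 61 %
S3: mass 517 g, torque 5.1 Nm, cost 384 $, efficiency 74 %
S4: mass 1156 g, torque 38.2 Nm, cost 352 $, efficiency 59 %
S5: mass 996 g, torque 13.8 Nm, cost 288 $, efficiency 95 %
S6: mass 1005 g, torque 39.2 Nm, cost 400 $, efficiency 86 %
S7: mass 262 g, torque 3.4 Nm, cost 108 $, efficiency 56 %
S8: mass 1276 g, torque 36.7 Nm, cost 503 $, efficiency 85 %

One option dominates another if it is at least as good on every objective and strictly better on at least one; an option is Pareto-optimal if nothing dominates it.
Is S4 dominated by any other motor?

S1: worse on mass (1376 vs 1156).
S2: worse on mass (1340 vs 1156).
S3: worse on torque (5.1 vs 38.2).
S5: worse on torque (13.8 vs 38.2).
S6: worse on cost (400 vs 352).
S7: worse on torque (3.4 vs 38.2).
S8: worse on mass (1276 vs 1156).
No option is at least as good as S4 on every objective and strictly better on one.

No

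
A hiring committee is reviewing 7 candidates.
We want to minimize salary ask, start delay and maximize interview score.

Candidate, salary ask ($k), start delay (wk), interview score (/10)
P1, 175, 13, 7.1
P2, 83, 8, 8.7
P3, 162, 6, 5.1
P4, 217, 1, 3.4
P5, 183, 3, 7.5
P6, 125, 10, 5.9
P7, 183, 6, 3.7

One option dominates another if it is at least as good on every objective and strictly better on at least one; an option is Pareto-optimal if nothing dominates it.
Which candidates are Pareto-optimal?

P2, P3, P4, P5

P1: dominated by P2 (salary ask 83≤175, start delay 8≤13, interview score 8.7≥7.1).
P2: not dominated (best salary ask).
P3: not dominated.
P4: not dominated (best start delay).
P5: not dominated.
P6: dominated by P2 (salary ask 83≤125, start delay 8≤10, interview score 8.7≥5.9).
P7: dominated by P3 (salary ask 162≤183, start delay 6≤6, interview score 5.1≥3.7).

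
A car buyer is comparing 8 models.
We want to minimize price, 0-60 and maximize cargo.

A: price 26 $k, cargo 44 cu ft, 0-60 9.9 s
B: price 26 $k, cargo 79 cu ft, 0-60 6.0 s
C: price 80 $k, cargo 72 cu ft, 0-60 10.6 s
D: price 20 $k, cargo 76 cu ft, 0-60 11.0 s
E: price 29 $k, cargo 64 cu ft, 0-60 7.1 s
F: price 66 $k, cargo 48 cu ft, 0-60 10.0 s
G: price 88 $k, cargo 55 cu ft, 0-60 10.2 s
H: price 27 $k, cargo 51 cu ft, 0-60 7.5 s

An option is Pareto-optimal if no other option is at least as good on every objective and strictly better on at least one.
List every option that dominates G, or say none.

B, E

B: price 26≤88, cargo 79≥55, 0-60 6.0≤10.2 — dominates G.
E: price 29≤88, cargo 64≥55, 0-60 7.1≤10.2 — dominates G.
Others (A, C, D, F, H) are each worse than G on at least one objective.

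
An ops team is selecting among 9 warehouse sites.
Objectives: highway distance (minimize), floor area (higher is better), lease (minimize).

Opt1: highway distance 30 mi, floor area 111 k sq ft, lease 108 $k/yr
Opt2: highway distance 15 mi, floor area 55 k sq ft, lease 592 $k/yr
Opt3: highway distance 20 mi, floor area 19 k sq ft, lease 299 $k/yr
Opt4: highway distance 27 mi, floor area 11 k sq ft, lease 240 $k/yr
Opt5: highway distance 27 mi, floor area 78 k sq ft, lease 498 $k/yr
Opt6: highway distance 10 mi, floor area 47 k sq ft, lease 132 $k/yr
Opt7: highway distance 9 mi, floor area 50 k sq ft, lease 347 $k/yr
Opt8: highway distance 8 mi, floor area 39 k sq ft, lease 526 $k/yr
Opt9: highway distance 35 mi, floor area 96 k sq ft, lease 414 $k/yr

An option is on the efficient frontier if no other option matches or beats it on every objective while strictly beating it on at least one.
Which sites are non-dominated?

Opt1: not dominated (best floor area).
Opt2: not dominated.
Opt3: dominated by Opt6 (highway distance 10≤20, floor area 47≥19, lease 132≤299).
Opt4: dominated by Opt6 (highway distance 10≤27, floor area 47≥11, lease 132≤240).
Opt5: not dominated.
Opt6: not dominated.
Opt7: not dominated.
Opt8: not dominated (best highway distance).
Opt9: dominated by Opt1 (highway distance 30≤35, floor area 111≥96, lease 108≤414).

Opt1, Opt2, Opt5, Opt6, Opt7, Opt8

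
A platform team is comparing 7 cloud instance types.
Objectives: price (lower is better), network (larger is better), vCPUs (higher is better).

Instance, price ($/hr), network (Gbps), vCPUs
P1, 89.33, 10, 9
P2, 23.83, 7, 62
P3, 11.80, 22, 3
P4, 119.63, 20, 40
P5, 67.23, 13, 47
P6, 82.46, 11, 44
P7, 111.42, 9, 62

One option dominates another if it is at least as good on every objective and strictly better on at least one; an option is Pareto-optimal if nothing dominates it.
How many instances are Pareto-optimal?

5

P1: dominated by P5 (price 67.23≤89.33, network 13≥10, vCPUs 47≥9).
P2: not dominated.
P3: not dominated (best price).
P4: not dominated.
P5: not dominated.
P6: dominated by P5 (price 67.23≤82.46, network 13≥11, vCPUs 47≥44).
P7: not dominated.
Pareto-optimal: P2, P3, P4, P5, P7 → 5.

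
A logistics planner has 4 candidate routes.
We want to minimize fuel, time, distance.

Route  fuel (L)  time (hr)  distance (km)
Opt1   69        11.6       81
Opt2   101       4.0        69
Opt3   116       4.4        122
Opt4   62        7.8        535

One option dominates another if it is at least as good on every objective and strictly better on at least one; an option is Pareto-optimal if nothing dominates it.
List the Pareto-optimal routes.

Opt1, Opt2, Opt4

Opt1: not dominated.
Opt2: not dominated (best time).
Opt3: dominated by Opt2 (fuel 101≤116, time 4.0≤4.4, distance 69≤122).
Opt4: not dominated (best fuel).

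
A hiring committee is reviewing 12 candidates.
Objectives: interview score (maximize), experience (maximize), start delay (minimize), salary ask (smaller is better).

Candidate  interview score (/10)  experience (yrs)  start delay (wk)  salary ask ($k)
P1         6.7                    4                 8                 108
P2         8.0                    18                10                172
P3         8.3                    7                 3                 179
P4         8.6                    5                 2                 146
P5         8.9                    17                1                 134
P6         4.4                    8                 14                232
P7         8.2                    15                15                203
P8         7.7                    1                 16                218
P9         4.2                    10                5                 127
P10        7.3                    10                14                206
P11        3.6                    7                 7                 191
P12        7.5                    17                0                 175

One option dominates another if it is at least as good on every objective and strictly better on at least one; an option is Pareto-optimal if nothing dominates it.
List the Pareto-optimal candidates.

P1: not dominated (best salary ask).
P2: not dominated (best experience).
P3: dominated by P5 (interview score 8.9≥8.3, experience 17≥7, start delay 1≤3, salary ask 134≤179).
P4: dominated by P5 (interview score 8.9≥8.6, experience 17≥5, start delay 1≤2, salary ask 134≤146).
P5: not dominated (best interview score).
P6: dominated by P2 (interview score 8.0≥4.4, experience 18≥8, start delay 10≤14, salary ask 172≤232).
P7: dominated by P5 (interview score 8.9≥8.2, experience 17≥15, start delay 1≤15, salary ask 134≤203).
P8: dominated by P2 (interview score 8.0≥7.7, experience 18≥1, start delay 10≤16, salary ask 172≤218).
P9: not dominated.
P10: dominated by P2 (interview score 8.0≥7.3, experience 18≥10, start delay 10≤14, salary ask 172≤206).
P11: dominated by P3 (interview score 8.3≥3.6, experience 7≥7, start delay 3≤7, salary ask 179≤191).
P12: not dominated (best start delay).

P1, P2, P5, P9, P12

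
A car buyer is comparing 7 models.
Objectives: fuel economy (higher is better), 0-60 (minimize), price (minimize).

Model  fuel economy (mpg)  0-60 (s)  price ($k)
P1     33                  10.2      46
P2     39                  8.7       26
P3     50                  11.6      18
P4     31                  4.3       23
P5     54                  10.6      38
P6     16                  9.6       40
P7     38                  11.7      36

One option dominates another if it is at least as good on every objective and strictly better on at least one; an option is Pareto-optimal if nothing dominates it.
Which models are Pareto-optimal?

P1: dominated by P2 (fuel economy 39≥33, 0-60 8.7≤10.2, price 26≤46).
P2: not dominated.
P3: not dominated (best price).
P4: not dominated (best 0-60).
P5: not dominated (best fuel economy).
P6: dominated by P2 (fuel economy 39≥16, 0-60 8.7≤9.6, price 26≤40).
P7: dominated by P2 (fuel economy 39≥38, 0-60 8.7≤11.7, price 26≤36).

P2, P3, P4, P5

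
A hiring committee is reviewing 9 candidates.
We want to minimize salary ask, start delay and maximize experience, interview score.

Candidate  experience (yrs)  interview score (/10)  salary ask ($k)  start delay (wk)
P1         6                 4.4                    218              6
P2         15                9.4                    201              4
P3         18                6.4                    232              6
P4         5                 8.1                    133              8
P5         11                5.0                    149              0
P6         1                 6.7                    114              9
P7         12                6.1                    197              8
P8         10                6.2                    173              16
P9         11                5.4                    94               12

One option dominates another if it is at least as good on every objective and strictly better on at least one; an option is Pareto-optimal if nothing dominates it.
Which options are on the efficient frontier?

P2, P3, P4, P5, P6, P7, P8, P9

P1: dominated by P2 (experience 15≥6, interview score 9.4≥4.4, salary ask 201≤218, start delay 4≤6).
P2: not dominated (best interview score).
P3: not dominated (best experience).
P4: not dominated.
P5: not dominated (best start delay).
P6: not dominated.
P7: not dominated.
P8: not dominated.
P9: not dominated (best salary ask).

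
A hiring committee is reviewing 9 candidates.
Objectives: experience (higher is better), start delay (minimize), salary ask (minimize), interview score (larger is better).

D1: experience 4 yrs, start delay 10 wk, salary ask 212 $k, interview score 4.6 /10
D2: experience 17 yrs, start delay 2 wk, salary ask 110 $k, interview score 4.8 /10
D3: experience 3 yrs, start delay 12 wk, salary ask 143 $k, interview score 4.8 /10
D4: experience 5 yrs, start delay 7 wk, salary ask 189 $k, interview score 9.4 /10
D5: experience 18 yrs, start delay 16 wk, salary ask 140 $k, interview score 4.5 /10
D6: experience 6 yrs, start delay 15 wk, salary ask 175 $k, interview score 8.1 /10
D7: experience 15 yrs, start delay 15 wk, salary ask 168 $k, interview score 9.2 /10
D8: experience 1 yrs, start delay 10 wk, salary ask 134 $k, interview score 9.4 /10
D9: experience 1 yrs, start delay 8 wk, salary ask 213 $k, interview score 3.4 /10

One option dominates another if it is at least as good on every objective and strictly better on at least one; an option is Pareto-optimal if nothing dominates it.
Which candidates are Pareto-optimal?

D2, D4, D5, D7, D8

D1: dominated by D2 (experience 17≥4, start delay 2≤10, salary ask 110≤212, interview score 4.8≥4.6).
D2: not dominated (best start delay).
D3: dominated by D2 (experience 17≥3, start delay 2≤12, salary ask 110≤143, interview score 4.8≥4.8).
D4: not dominated.
D5: not dominated (best experience).
D6: dominated by D7 (experience 15≥6, start delay 15≤15, salary ask 168≤175, interview score 9.2≥8.1).
D7: not dominated.
D8: not dominated.
D9: dominated by D2 (experience 17≥1, start delay 2≤8, salary ask 110≤213, interview score 4.8≥3.4).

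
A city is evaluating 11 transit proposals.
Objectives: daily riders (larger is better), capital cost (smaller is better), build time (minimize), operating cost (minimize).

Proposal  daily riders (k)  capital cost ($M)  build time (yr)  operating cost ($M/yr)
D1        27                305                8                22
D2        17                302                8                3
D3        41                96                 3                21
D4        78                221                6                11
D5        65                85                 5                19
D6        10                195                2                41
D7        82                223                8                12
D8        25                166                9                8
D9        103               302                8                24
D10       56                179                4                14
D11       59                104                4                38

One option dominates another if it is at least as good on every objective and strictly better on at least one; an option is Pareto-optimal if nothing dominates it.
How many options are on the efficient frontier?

D1: dominated by D3 (daily riders 41≥27, capital cost 96≤305, build time 3≤8, operating cost 21≤22).
D2: not dominated (best operating cost).
D3: not dominated.
D4: not dominated.
D5: not dominated (best capital cost).
D6: not dominated (best build time).
D7: not dominated.
D8: not dominated.
D9: not dominated (best daily riders).
D10: not dominated.
D11: not dominated.
Pareto-optimal: D2, D3, D4, D5, D6, D7, D8, D9, D10, D11 → 10.

10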